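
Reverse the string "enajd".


Input: enajd
Reading characters right to left:
  Position 4: 'd'
  Position 3: 'j'
  Position 2: 'a'
  Position 1: 'n'
  Position 0: 'e'
Reversed: djane

djane


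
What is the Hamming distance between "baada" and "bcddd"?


Comparing "baada" and "bcddd" position by position:
  Position 0: 'b' vs 'b' => same
  Position 1: 'a' vs 'c' => differ
  Position 2: 'a' vs 'd' => differ
  Position 3: 'd' vs 'd' => same
  Position 4: 'a' vs 'd' => differ
Total differences (Hamming distance): 3

3


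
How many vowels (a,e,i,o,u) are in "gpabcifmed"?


Input: gpabcifmed
Checking each character:
  'g' at position 0: consonant
  'p' at position 1: consonant
  'a' at position 2: vowel (running total: 1)
  'b' at position 3: consonant
  'c' at position 4: consonant
  'i' at position 5: vowel (running total: 2)
  'f' at position 6: consonant
  'm' at position 7: consonant
  'e' at position 8: vowel (running total: 3)
  'd' at position 9: consonant
Total vowels: 3

3


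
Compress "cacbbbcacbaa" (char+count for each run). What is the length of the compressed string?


Input: cacbbbcacbaa
Runs:
  'c' x 1 => "c1"
  'a' x 1 => "a1"
  'c' x 1 => "c1"
  'b' x 3 => "b3"
  'c' x 1 => "c1"
  'a' x 1 => "a1"
  'c' x 1 => "c1"
  'b' x 1 => "b1"
  'a' x 2 => "a2"
Compressed: "c1a1c1b3c1a1c1b1a2"
Compressed length: 18

18


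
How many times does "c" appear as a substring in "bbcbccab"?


Searching for "c" in "bbcbccab"
Scanning each position:
  Position 0: "b" => no
  Position 1: "b" => no
  Position 2: "c" => MATCH
  Position 3: "b" => no
  Position 4: "c" => MATCH
  Position 5: "c" => MATCH
  Position 6: "a" => no
  Position 7: "b" => no
Total occurrences: 3

3


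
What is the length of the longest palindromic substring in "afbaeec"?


Input: "afbaeec"
Checking substrings for palindromes:
  [4:6] "ee" (len 2) => palindrome
Longest palindromic substring: "ee" with length 2

2


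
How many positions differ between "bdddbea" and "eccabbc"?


Comparing "bdddbea" and "eccabbc" position by position:
  Position 0: 'b' vs 'e' => DIFFER
  Position 1: 'd' vs 'c' => DIFFER
  Position 2: 'd' vs 'c' => DIFFER
  Position 3: 'd' vs 'a' => DIFFER
  Position 4: 'b' vs 'b' => same
  Position 5: 'e' vs 'b' => DIFFER
  Position 6: 'a' vs 'c' => DIFFER
Positions that differ: 6

6


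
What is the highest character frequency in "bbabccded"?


Input: bbabccded
Character counts:
  'a': 1
  'b': 3
  'c': 2
  'd': 2
  'e': 1
Maximum frequency: 3

3


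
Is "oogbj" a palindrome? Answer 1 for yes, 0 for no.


Input: oogbj
Reversed: jbgoo
  Compare pos 0 ('o') with pos 4 ('j'): MISMATCH
  Compare pos 1 ('o') with pos 3 ('b'): MISMATCH
Result: not a palindrome

0


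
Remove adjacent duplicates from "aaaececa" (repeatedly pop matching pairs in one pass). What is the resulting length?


Input: aaaececa
Stack-based adjacent duplicate removal:
  Read 'a': push. Stack: a
  Read 'a': matches stack top 'a' => pop. Stack: (empty)
  Read 'a': push. Stack: a
  Read 'e': push. Stack: ae
  Read 'c': push. Stack: aec
  Read 'e': push. Stack: aece
  Read 'c': push. Stack: aecec
  Read 'a': push. Stack: aececa
Final stack: "aececa" (length 6)

6


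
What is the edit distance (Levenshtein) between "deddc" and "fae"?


Computing edit distance: "deddc" -> "fae"
DP table:
           f    a    e
      0    1    2    3
  d   1    1    2    3
  e   2    2    2    2
  d   3    3    3    3
  d   4    4    4    4
  c   5    5    5    5
Edit distance = dp[5][3] = 5

5


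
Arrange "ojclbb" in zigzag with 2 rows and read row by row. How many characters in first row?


Zigzag "ojclbb" into 2 rows:
Placing characters:
  'o' => row 0
  'j' => row 1
  'c' => row 0
  'l' => row 1
  'b' => row 0
  'b' => row 1
Rows:
  Row 0: "ocb"
  Row 1: "jlb"
First row length: 3

3


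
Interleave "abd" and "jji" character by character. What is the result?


Interleaving "abd" and "jji":
  Position 0: 'a' from first, 'j' from second => "aj"
  Position 1: 'b' from first, 'j' from second => "bj"
  Position 2: 'd' from first, 'i' from second => "di"
Result: ajbjdi

ajbjdi


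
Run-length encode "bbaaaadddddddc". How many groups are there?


Input: bbaaaadddddddc
Scanning for consecutive runs:
  Group 1: 'b' x 2 (positions 0-1)
  Group 2: 'a' x 4 (positions 2-5)
  Group 3: 'd' x 7 (positions 6-12)
  Group 4: 'c' x 1 (positions 13-13)
Total groups: 4

4


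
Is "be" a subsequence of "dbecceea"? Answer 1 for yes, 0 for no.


Check if "be" is a subsequence of "dbecceea"
Greedy scan:
  Position 0 ('d'): no match needed
  Position 1 ('b'): matches sub[0] = 'b'
  Position 2 ('e'): matches sub[1] = 'e'
  Position 3 ('c'): no match needed
  Position 4 ('c'): no match needed
  Position 5 ('e'): no match needed
  Position 6 ('e'): no match needed
  Position 7 ('a'): no match needed
All 2 characters matched => is a subsequence

1


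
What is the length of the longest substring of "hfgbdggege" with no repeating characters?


Input: "hfgbdggege"
Sliding window (track last position of each char):
  Position 0 ('h'): window [0,0] length 1 -- new best
  Position 1 ('f'): window [0,1] length 2 -- new best
  Position 2 ('g'): window [0,2] length 3 -- new best
  Position 3 ('b'): window [0,3] length 4 -- new best
  Position 4 ('d'): window [0,4] length 5 -- new best
  Position 5 ('g'): repeat (last at 2), move window start to 3
  Position 5 ('g'): window [3,5] length 3
  Position 6 ('g'): repeat (last at 5), move window start to 6
  Position 6 ('g'): window [6,6] length 1
  Position 7 ('e'): window [6,7] length 2
  Position 8 ('g'): repeat (last at 6), move window start to 7
  Position 8 ('g'): window [7,8] length 2
  Position 9 ('e'): repeat (last at 7), move window start to 8
  Position 9 ('e'): window [8,9] length 2
Longest substring with no repeats: "hfgbd" with length 5

5


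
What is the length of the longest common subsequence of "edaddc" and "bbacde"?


LCS of "edaddc" and "bbacde"
DP table:
           b    b    a    c    d    e
      0    0    0    0    0    0    0
  e   0    0    0    0    0    0    1
  d   0    0    0    0    0    1    1
  a   0    0    0    1    1    1    1
  d   0    0    0    1    1    2    2
  d   0    0    0    1    1    2    2
  c   0    0    0    1    2    2    2
LCS length = dp[6][6] = 2

2


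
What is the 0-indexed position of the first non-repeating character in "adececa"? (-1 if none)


Input: adececa
Character frequencies:
  'a': 2
  'c': 2
  'd': 1
  'e': 2
Scanning left to right for freq == 1:
  Position 0 ('a'): freq=2, skip
  Position 1 ('d'): unique! => answer = 1

1


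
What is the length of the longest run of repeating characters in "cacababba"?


Input: "cacababba"
Scanning for longest run:
  Position 1 ('a'): new char, reset run to 1
  Position 2 ('c'): new char, reset run to 1
  Position 3 ('a'): new char, reset run to 1
  Position 4 ('b'): new char, reset run to 1
  Position 5 ('a'): new char, reset run to 1
  Position 6 ('b'): new char, reset run to 1
  Position 7 ('b'): continues run of 'b', length=2
  Position 8 ('a'): new char, reset run to 1
Longest run: 'b' with length 2

2


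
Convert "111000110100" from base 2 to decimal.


Input: "111000110100" in base 2
Positional expansion:
  Digit '1' (value 1) x 2^11 = 2048
  Digit '1' (value 1) x 2^10 = 1024
  Digit '1' (value 1) x 2^9 = 512
  Digit '0' (value 0) x 2^8 = 0
  Digit '0' (value 0) x 2^7 = 0
  Digit '0' (value 0) x 2^6 = 0
  Digit '1' (value 1) x 2^5 = 32
  Digit '1' (value 1) x 2^4 = 16
  Digit '0' (value 0) x 2^3 = 0
  Digit '1' (value 1) x 2^2 = 4
  Digit '0' (value 0) x 2^1 = 0
  Digit '0' (value 0) x 2^0 = 0
Sum = 3636

3636


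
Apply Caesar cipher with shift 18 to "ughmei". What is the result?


Caesar cipher: shift "ughmei" by 18
  'u' (pos 20) + 18 = pos 12 = 'm'
  'g' (pos 6) + 18 = pos 24 = 'y'
  'h' (pos 7) + 18 = pos 25 = 'z'
  'm' (pos 12) + 18 = pos 4 = 'e'
  'e' (pos 4) + 18 = pos 22 = 'w'
  'i' (pos 8) + 18 = pos 0 = 'a'
Result: myzewa

myzewa


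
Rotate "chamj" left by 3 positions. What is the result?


Input: "chamj", rotate left by 3
First 3 characters: "cha"
Remaining characters: "mj"
Concatenate remaining + first: "mj" + "cha" = "mjcha"

mjcha


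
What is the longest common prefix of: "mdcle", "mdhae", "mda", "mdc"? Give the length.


Words: mdcle, mdhae, mda, mdc
  Position 0: all 'm' => match
  Position 1: all 'd' => match
  Position 2: ('c', 'h', 'a', 'c') => mismatch, stop
LCP = "md" (length 2)

2


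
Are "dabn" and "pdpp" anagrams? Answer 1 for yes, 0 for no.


Strings: "dabn", "pdpp"
Sorted first:  abdn
Sorted second: dppp
Differ at position 0: 'a' vs 'd' => not anagrams

0


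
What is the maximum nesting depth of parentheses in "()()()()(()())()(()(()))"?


Input: "()()()()(()())()(()(()))"
Tracking depth:
  Position 0 '(': depth becomes 1
  Position 1 ')': depth becomes 0
  Position 2 '(': depth becomes 1
  Position 3 ')': depth becomes 0
  Position 4 '(': depth becomes 1
  Position 5 ')': depth becomes 0
  Position 6 '(': depth becomes 1
  Position 7 ')': depth becomes 0
  Position 8 '(': depth becomes 1
  Position 9 '(': depth becomes 2
  Position 10 ')': depth becomes 1
  Position 11 '(': depth becomes 2
  Position 12 ')': depth becomes 1
  Position 13 ')': depth becomes 0
  Position 14 '(': depth becomes 1
  Position 15 ')': depth becomes 0
  Position 16 '(': depth becomes 1
  Position 17 '(': depth becomes 2
  Position 18 ')': depth becomes 1
  Position 19 '(': depth becomes 2
  Position 20 '(': depth becomes 3
  Position 21 ')': depth becomes 2
  Position 22 ')': depth becomes 1
  Position 23 ')': depth becomes 0
Maximum depth reached: 3

3


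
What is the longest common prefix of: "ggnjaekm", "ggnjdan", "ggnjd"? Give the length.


Words: ggnjaekm, ggnjdan, ggnjd
  Position 0: all 'g' => match
  Position 1: all 'g' => match
  Position 2: all 'n' => match
  Position 3: all 'j' => match
  Position 4: ('a', 'd', 'd') => mismatch, stop
LCP = "ggnj" (length 4)

4


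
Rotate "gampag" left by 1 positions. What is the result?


Input: "gampag", rotate left by 1
First 1 characters: "g"
Remaining characters: "ampag"
Concatenate remaining + first: "ampag" + "g" = "ampagg"

ampagg


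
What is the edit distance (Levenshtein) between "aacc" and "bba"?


Computing edit distance: "aacc" -> "bba"
DP table:
           b    b    a
      0    1    2    3
  a   1    1    2    2
  a   2    2    2    2
  c   3    3    3    3
  c   4    4    4    4
Edit distance = dp[4][3] = 4

4


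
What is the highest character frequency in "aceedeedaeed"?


Input: aceedeedaeed
Character counts:
  'a': 2
  'c': 1
  'd': 3
  'e': 6
Maximum frequency: 6

6


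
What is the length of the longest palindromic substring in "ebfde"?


Input: "ebfde"
Checking substrings for palindromes:
  No multi-char palindromic substrings found
Longest palindromic substring: "e" with length 1

1


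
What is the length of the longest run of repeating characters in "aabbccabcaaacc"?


Input: "aabbccabcaaacc"
Scanning for longest run:
  Position 1 ('a'): continues run of 'a', length=2
  Position 2 ('b'): new char, reset run to 1
  Position 3 ('b'): continues run of 'b', length=2
  Position 4 ('c'): new char, reset run to 1
  Position 5 ('c'): continues run of 'c', length=2
  Position 6 ('a'): new char, reset run to 1
  Position 7 ('b'): new char, reset run to 1
  Position 8 ('c'): new char, reset run to 1
  Position 9 ('a'): new char, reset run to 1
  Position 10 ('a'): continues run of 'a', length=2
  Position 11 ('a'): continues run of 'a', length=3
  Position 12 ('c'): new char, reset run to 1
  Position 13 ('c'): continues run of 'c', length=2
Longest run: 'a' with length 3

3


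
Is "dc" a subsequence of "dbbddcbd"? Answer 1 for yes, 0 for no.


Check if "dc" is a subsequence of "dbbddcbd"
Greedy scan:
  Position 0 ('d'): matches sub[0] = 'd'
  Position 1 ('b'): no match needed
  Position 2 ('b'): no match needed
  Position 3 ('d'): no match needed
  Position 4 ('d'): no match needed
  Position 5 ('c'): matches sub[1] = 'c'
  Position 6 ('b'): no match needed
  Position 7 ('d'): no match needed
All 2 characters matched => is a subsequence

1


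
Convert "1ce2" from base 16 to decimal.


Input: "1ce2" in base 16
Positional expansion:
  Digit '1' (value 1) x 16^3 = 4096
  Digit 'c' (value 12) x 16^2 = 3072
  Digit 'e' (value 14) x 16^1 = 224
  Digit '2' (value 2) x 16^0 = 2
Sum = 7394

7394


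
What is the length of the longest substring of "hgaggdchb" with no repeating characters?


Input: "hgaggdchb"
Sliding window (track last position of each char):
  Position 0 ('h'): window [0,0] length 1 -- new best
  Position 1 ('g'): window [0,1] length 2 -- new best
  Position 2 ('a'): window [0,2] length 3 -- new best
  Position 3 ('g'): repeat (last at 1), move window start to 2
  Position 3 ('g'): window [2,3] length 2
  Position 4 ('g'): repeat (last at 3), move window start to 4
  Position 4 ('g'): window [4,4] length 1
  Position 5 ('d'): window [4,5] length 2
  Position 6 ('c'): window [4,6] length 3
  Position 7 ('h'): window [4,7] length 4 -- new best
  Position 8 ('b'): window [4,8] length 5 -- new best
Longest substring with no repeats: "gdchb" with length 5

5


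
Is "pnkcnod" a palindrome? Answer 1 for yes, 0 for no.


Input: pnkcnod
Reversed: doncknp
  Compare pos 0 ('p') with pos 6 ('d'): MISMATCH
  Compare pos 1 ('n') with pos 5 ('o'): MISMATCH
  Compare pos 2 ('k') with pos 4 ('n'): MISMATCH
Result: not a palindrome

0


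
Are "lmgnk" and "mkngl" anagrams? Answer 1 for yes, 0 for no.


Strings: "lmgnk", "mkngl"
Sorted first:  gklmn
Sorted second: gklmn
Sorted forms match => anagrams

1


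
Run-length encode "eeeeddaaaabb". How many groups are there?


Input: eeeeddaaaabb
Scanning for consecutive runs:
  Group 1: 'e' x 4 (positions 0-3)
  Group 2: 'd' x 2 (positions 4-5)
  Group 3: 'a' x 4 (positions 6-9)
  Group 4: 'b' x 2 (positions 10-11)
Total groups: 4

4


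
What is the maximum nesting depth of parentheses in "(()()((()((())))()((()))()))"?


Input: "(()()((()((())))()((()))()))"
Tracking depth:
  Position 0 '(': depth becomes 1
  Position 1 '(': depth becomes 2
  Position 2 ')': depth becomes 1
  Position 3 '(': depth becomes 2
  Position 4 ')': depth becomes 1
  Position 5 '(': depth becomes 2
  Position 6 '(': depth becomes 3
  Position 7 '(': depth becomes 4
  Position 8 ')': depth becomes 3
  Position 9 '(': depth becomes 4
  Position 10 '(': depth becomes 5
  Position 11 '(': depth becomes 6
  Position 12 ')': depth becomes 5
  Position 13 ')': depth becomes 4
  Position 14 ')': depth becomes 3
  Position 15 ')': depth becomes 2
  Position 16 '(': depth becomes 3
  Position 17 ')': depth becomes 2
  Position 18 '(': depth becomes 3
  Position 19 '(': depth becomes 4
  Position 20 '(': depth becomes 5
  Position 21 ')': depth becomes 4
  Position 22 ')': depth becomes 3
  Position 23 ')': depth becomes 2
  Position 24 '(': depth becomes 3
  Position 25 ')': depth becomes 2
  Position 26 ')': depth becomes 1
  Position 27 ')': depth becomes 0
Maximum depth reached: 6

6


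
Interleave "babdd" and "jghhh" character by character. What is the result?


Interleaving "babdd" and "jghhh":
  Position 0: 'b' from first, 'j' from second => "bj"
  Position 1: 'a' from first, 'g' from second => "ag"
  Position 2: 'b' from first, 'h' from second => "bh"
  Position 3: 'd' from first, 'h' from second => "dh"
  Position 4: 'd' from first, 'h' from second => "dh"
Result: bjagbhdhdh

bjagbhdhdh


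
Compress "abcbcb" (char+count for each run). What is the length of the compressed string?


Input: abcbcb
Runs:
  'a' x 1 => "a1"
  'b' x 1 => "b1"
  'c' x 1 => "c1"
  'b' x 1 => "b1"
  'c' x 1 => "c1"
  'b' x 1 => "b1"
Compressed: "a1b1c1b1c1b1"
Compressed length: 12

12


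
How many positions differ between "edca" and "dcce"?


Comparing "edca" and "dcce" position by position:
  Position 0: 'e' vs 'd' => DIFFER
  Position 1: 'd' vs 'c' => DIFFER
  Position 2: 'c' vs 'c' => same
  Position 3: 'a' vs 'e' => DIFFER
Positions that differ: 3

3


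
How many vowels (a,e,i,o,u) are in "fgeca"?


Input: fgeca
Checking each character:
  'f' at position 0: consonant
  'g' at position 1: consonant
  'e' at position 2: vowel (running total: 1)
  'c' at position 3: consonant
  'a' at position 4: vowel (running total: 2)
Total vowels: 2

2


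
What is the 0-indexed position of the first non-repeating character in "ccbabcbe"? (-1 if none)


Input: ccbabcbe
Character frequencies:
  'a': 1
  'b': 3
  'c': 3
  'e': 1
Scanning left to right for freq == 1:
  Position 0 ('c'): freq=3, skip
  Position 1 ('c'): freq=3, skip
  Position 2 ('b'): freq=3, skip
  Position 3 ('a'): unique! => answer = 3

3


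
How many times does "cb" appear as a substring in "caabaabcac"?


Searching for "cb" in "caabaabcac"
Scanning each position:
  Position 0: "ca" => no
  Position 1: "aa" => no
  Position 2: "ab" => no
  Position 3: "ba" => no
  Position 4: "aa" => no
  Position 5: "ab" => no
  Position 6: "bc" => no
  Position 7: "ca" => no
  Position 8: "ac" => no
Total occurrences: 0

0


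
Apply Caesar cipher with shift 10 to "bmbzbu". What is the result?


Caesar cipher: shift "bmbzbu" by 10
  'b' (pos 1) + 10 = pos 11 = 'l'
  'm' (pos 12) + 10 = pos 22 = 'w'
  'b' (pos 1) + 10 = pos 11 = 'l'
  'z' (pos 25) + 10 = pos 9 = 'j'
  'b' (pos 1) + 10 = pos 11 = 'l'
  'u' (pos 20) + 10 = pos 4 = 'e'
Result: lwljle

lwljle


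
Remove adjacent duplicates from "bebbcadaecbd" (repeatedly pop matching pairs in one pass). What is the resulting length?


Input: bebbcadaecbd
Stack-based adjacent duplicate removal:
  Read 'b': push. Stack: b
  Read 'e': push. Stack: be
  Read 'b': push. Stack: beb
  Read 'b': matches stack top 'b' => pop. Stack: be
  Read 'c': push. Stack: bec
  Read 'a': push. Stack: beca
  Read 'd': push. Stack: becad
  Read 'a': push. Stack: becada
  Read 'e': push. Stack: becadae
  Read 'c': push. Stack: becadaec
  Read 'b': push. Stack: becadaecb
  Read 'd': push. Stack: becadaecbd
Final stack: "becadaecbd" (length 10)

10


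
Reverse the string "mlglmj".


Input: mlglmj
Reading characters right to left:
  Position 5: 'j'
  Position 4: 'm'
  Position 3: 'l'
  Position 2: 'g'
  Position 1: 'l'
  Position 0: 'm'
Reversed: jmlglm

jmlglm


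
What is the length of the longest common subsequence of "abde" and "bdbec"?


LCS of "abde" and "bdbec"
DP table:
           b    d    b    e    c
      0    0    0    0    0    0
  a   0    0    0    0    0    0
  b   0    1    1    1    1    1
  d   0    1    2    2    2    2
  e   0    1    2    2    3    3
LCS length = dp[4][5] = 3

3


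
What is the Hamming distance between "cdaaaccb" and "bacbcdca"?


Comparing "cdaaaccb" and "bacbcdca" position by position:
  Position 0: 'c' vs 'b' => differ
  Position 1: 'd' vs 'a' => differ
  Position 2: 'a' vs 'c' => differ
  Position 3: 'a' vs 'b' => differ
  Position 4: 'a' vs 'c' => differ
  Position 5: 'c' vs 'd' => differ
  Position 6: 'c' vs 'c' => same
  Position 7: 'b' vs 'a' => differ
Total differences (Hamming distance): 7

7


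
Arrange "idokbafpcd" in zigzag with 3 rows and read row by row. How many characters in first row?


Zigzag "idokbafpcd" into 3 rows:
Placing characters:
  'i' => row 0
  'd' => row 1
  'o' => row 2
  'k' => row 1
  'b' => row 0
  'a' => row 1
  'f' => row 2
  'p' => row 1
  'c' => row 0
  'd' => row 1
Rows:
  Row 0: "ibc"
  Row 1: "dkapd"
  Row 2: "of"
First row length: 3

3


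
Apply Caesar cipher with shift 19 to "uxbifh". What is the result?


Caesar cipher: shift "uxbifh" by 19
  'u' (pos 20) + 19 = pos 13 = 'n'
  'x' (pos 23) + 19 = pos 16 = 'q'
  'b' (pos 1) + 19 = pos 20 = 'u'
  'i' (pos 8) + 19 = pos 1 = 'b'
  'f' (pos 5) + 19 = pos 24 = 'y'
  'h' (pos 7) + 19 = pos 0 = 'a'
Result: nqubya

nqubya


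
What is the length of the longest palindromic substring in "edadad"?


Input: "edadad"
Checking substrings for palindromes:
  [1:6] "dadad" (len 5) => palindrome
  [1:4] "dad" (len 3) => palindrome
  [2:5] "ada" (len 3) => palindrome
  [3:6] "dad" (len 3) => palindrome
Longest palindromic substring: "dadad" with length 5

5


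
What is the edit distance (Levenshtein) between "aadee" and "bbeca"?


Computing edit distance: "aadee" -> "bbeca"
DP table:
           b    b    e    c    a
      0    1    2    3    4    5
  a   1    1    2    3    4    4
  a   2    2    2    3    4    4
  d   3    3    3    3    4    5
  e   4    4    4    3    4    5
  e   5    5    5    4    4    5
Edit distance = dp[5][5] = 5

5


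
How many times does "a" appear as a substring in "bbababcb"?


Searching for "a" in "bbababcb"
Scanning each position:
  Position 0: "b" => no
  Position 1: "b" => no
  Position 2: "a" => MATCH
  Position 3: "b" => no
  Position 4: "a" => MATCH
  Position 5: "b" => no
  Position 6: "c" => no
  Position 7: "b" => no
Total occurrences: 2

2


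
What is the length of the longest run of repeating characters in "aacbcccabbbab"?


Input: "aacbcccabbbab"
Scanning for longest run:
  Position 1 ('a'): continues run of 'a', length=2
  Position 2 ('c'): new char, reset run to 1
  Position 3 ('b'): new char, reset run to 1
  Position 4 ('c'): new char, reset run to 1
  Position 5 ('c'): continues run of 'c', length=2
  Position 6 ('c'): continues run of 'c', length=3
  Position 7 ('a'): new char, reset run to 1
  Position 8 ('b'): new char, reset run to 1
  Position 9 ('b'): continues run of 'b', length=2
  Position 10 ('b'): continues run of 'b', length=3
  Position 11 ('a'): new char, reset run to 1
  Position 12 ('b'): new char, reset run to 1
Longest run: 'c' with length 3

3


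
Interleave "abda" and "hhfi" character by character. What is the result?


Interleaving "abda" and "hhfi":
  Position 0: 'a' from first, 'h' from second => "ah"
  Position 1: 'b' from first, 'h' from second => "bh"
  Position 2: 'd' from first, 'f' from second => "df"
  Position 3: 'a' from first, 'i' from second => "ai"
Result: ahbhdfai

ahbhdfai


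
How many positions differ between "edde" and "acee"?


Comparing "edde" and "acee" position by position:
  Position 0: 'e' vs 'a' => DIFFER
  Position 1: 'd' vs 'c' => DIFFER
  Position 2: 'd' vs 'e' => DIFFER
  Position 3: 'e' vs 'e' => same
Positions that differ: 3

3


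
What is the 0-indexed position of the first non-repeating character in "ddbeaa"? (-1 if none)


Input: ddbeaa
Character frequencies:
  'a': 2
  'b': 1
  'd': 2
  'e': 1
Scanning left to right for freq == 1:
  Position 0 ('d'): freq=2, skip
  Position 1 ('d'): freq=2, skip
  Position 2 ('b'): unique! => answer = 2

2


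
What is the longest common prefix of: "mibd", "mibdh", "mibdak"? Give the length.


Words: mibd, mibdh, mibdak
  Position 0: all 'm' => match
  Position 1: all 'i' => match
  Position 2: all 'b' => match
  Position 3: all 'd' => match
LCP = "mibd" (length 4)

4


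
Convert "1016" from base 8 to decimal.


Input: "1016" in base 8
Positional expansion:
  Digit '1' (value 1) x 8^3 = 512
  Digit '0' (value 0) x 8^2 = 0
  Digit '1' (value 1) x 8^1 = 8
  Digit '6' (value 6) x 8^0 = 6
Sum = 526

526


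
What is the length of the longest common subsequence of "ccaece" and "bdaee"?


LCS of "ccaece" and "bdaee"
DP table:
           b    d    a    e    e
      0    0    0    0    0    0
  c   0    0    0    0    0    0
  c   0    0    0    0    0    0
  a   0    0    0    1    1    1
  e   0    0    0    1    2    2
  c   0    0    0    1    2    2
  e   0    0    0    1    2    3
LCS length = dp[6][5] = 3

3


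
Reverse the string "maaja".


Input: maaja
Reading characters right to left:
  Position 4: 'a'
  Position 3: 'j'
  Position 2: 'a'
  Position 1: 'a'
  Position 0: 'm'
Reversed: ajaam

ajaam


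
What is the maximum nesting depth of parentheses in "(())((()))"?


Input: "(())((()))"
Tracking depth:
  Position 0 '(': depth becomes 1
  Position 1 '(': depth becomes 2
  Position 2 ')': depth becomes 1
  Position 3 ')': depth becomes 0
  Position 4 '(': depth becomes 1
  Position 5 '(': depth becomes 2
  Position 6 '(': depth becomes 3
  Position 7 ')': depth becomes 2
  Position 8 ')': depth becomes 1
  Position 9 ')': depth becomes 0
Maximum depth reached: 3

3


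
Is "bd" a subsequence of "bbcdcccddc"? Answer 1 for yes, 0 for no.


Check if "bd" is a subsequence of "bbcdcccddc"
Greedy scan:
  Position 0 ('b'): matches sub[0] = 'b'
  Position 1 ('b'): no match needed
  Position 2 ('c'): no match needed
  Position 3 ('d'): matches sub[1] = 'd'
  Position 4 ('c'): no match needed
  Position 5 ('c'): no match needed
  Position 6 ('c'): no match needed
  Position 7 ('d'): no match needed
  Position 8 ('d'): no match needed
  Position 9 ('c'): no match needed
All 2 characters matched => is a subsequence

1


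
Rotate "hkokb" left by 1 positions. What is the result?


Input: "hkokb", rotate left by 1
First 1 characters: "h"
Remaining characters: "kokb"
Concatenate remaining + first: "kokb" + "h" = "kokbh"

kokbh


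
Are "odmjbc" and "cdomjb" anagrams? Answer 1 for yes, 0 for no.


Strings: "odmjbc", "cdomjb"
Sorted first:  bcdjmo
Sorted second: bcdjmo
Sorted forms match => anagrams

1


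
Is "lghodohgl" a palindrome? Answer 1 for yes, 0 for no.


Input: lghodohgl
Reversed: lghodohgl
  Compare pos 0 ('l') with pos 8 ('l'): match
  Compare pos 1 ('g') with pos 7 ('g'): match
  Compare pos 2 ('h') with pos 6 ('h'): match
  Compare pos 3 ('o') with pos 5 ('o'): match
Result: palindrome

1


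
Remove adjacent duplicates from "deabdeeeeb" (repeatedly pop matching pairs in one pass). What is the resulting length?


Input: deabdeeeeb
Stack-based adjacent duplicate removal:
  Read 'd': push. Stack: d
  Read 'e': push. Stack: de
  Read 'a': push. Stack: dea
  Read 'b': push. Stack: deab
  Read 'd': push. Stack: deabd
  Read 'e': push. Stack: deabde
  Read 'e': matches stack top 'e' => pop. Stack: deabd
  Read 'e': push. Stack: deabde
  Read 'e': matches stack top 'e' => pop. Stack: deabd
  Read 'b': push. Stack: deabdb
Final stack: "deabdb" (length 6)

6


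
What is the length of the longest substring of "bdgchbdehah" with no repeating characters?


Input: "bdgchbdehah"
Sliding window (track last position of each char):
  Position 0 ('b'): window [0,0] length 1 -- new best
  Position 1 ('d'): window [0,1] length 2 -- new best
  Position 2 ('g'): window [0,2] length 3 -- new best
  Position 3 ('c'): window [0,3] length 4 -- new best
  Position 4 ('h'): window [0,4] length 5 -- new best
  Position 5 ('b'): repeat (last at 0), move window start to 1
  Position 5 ('b'): window [1,5] length 5
  Position 6 ('d'): repeat (last at 1), move window start to 2
  Position 6 ('d'): window [2,6] length 5
  Position 7 ('e'): window [2,7] length 6 -- new best
  Position 8 ('h'): repeat (last at 4), move window start to 5
  Position 8 ('h'): window [5,8] length 4
  Position 9 ('a'): window [5,9] length 5
  Position 10 ('h'): repeat (last at 8), move window start to 9
  Position 10 ('h'): window [9,10] length 2
Longest substring with no repeats: "gchbde" with length 6

6


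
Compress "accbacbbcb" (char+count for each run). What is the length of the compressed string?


Input: accbacbbcb
Runs:
  'a' x 1 => "a1"
  'c' x 2 => "c2"
  'b' x 1 => "b1"
  'a' x 1 => "a1"
  'c' x 1 => "c1"
  'b' x 2 => "b2"
  'c' x 1 => "c1"
  'b' x 1 => "b1"
Compressed: "a1c2b1a1c1b2c1b1"
Compressed length: 16

16


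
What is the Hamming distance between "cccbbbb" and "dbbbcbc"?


Comparing "cccbbbb" and "dbbbcbc" position by position:
  Position 0: 'c' vs 'd' => differ
  Position 1: 'c' vs 'b' => differ
  Position 2: 'c' vs 'b' => differ
  Position 3: 'b' vs 'b' => same
  Position 4: 'b' vs 'c' => differ
  Position 5: 'b' vs 'b' => same
  Position 6: 'b' vs 'c' => differ
Total differences (Hamming distance): 5

5


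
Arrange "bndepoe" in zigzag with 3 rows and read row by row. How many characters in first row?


Zigzag "bndepoe" into 3 rows:
Placing characters:
  'b' => row 0
  'n' => row 1
  'd' => row 2
  'e' => row 1
  'p' => row 0
  'o' => row 1
  'e' => row 2
Rows:
  Row 0: "bp"
  Row 1: "neo"
  Row 2: "de"
First row length: 2

2


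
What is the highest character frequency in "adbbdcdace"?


Input: adbbdcdace
Character counts:
  'a': 2
  'b': 2
  'c': 2
  'd': 3
  'e': 1
Maximum frequency: 3

3


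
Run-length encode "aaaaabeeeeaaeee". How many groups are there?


Input: aaaaabeeeeaaeee
Scanning for consecutive runs:
  Group 1: 'a' x 5 (positions 0-4)
  Group 2: 'b' x 1 (positions 5-5)
  Group 3: 'e' x 4 (positions 6-9)
  Group 4: 'a' x 2 (positions 10-11)
  Group 5: 'e' x 3 (positions 12-14)
Total groups: 5

5


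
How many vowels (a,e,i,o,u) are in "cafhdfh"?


Input: cafhdfh
Checking each character:
  'c' at position 0: consonant
  'a' at position 1: vowel (running total: 1)
  'f' at position 2: consonant
  'h' at position 3: consonant
  'd' at position 4: consonant
  'f' at position 5: consonant
  'h' at position 6: consonant
Total vowels: 1

1


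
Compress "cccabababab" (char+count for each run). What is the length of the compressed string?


Input: cccabababab
Runs:
  'c' x 3 => "c3"
  'a' x 1 => "a1"
  'b' x 1 => "b1"
  'a' x 1 => "a1"
  'b' x 1 => "b1"
  'a' x 1 => "a1"
  'b' x 1 => "b1"
  'a' x 1 => "a1"
  'b' x 1 => "b1"
Compressed: "c3a1b1a1b1a1b1a1b1"
Compressed length: 18

18


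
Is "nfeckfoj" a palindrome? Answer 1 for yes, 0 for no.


Input: nfeckfoj
Reversed: jofkcefn
  Compare pos 0 ('n') with pos 7 ('j'): MISMATCH
  Compare pos 1 ('f') with pos 6 ('o'): MISMATCH
  Compare pos 2 ('e') with pos 5 ('f'): MISMATCH
  Compare pos 3 ('c') with pos 4 ('k'): MISMATCH
Result: not a palindrome

0


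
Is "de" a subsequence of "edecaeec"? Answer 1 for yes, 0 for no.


Check if "de" is a subsequence of "edecaeec"
Greedy scan:
  Position 0 ('e'): no match needed
  Position 1 ('d'): matches sub[0] = 'd'
  Position 2 ('e'): matches sub[1] = 'e'
  Position 3 ('c'): no match needed
  Position 4 ('a'): no match needed
  Position 5 ('e'): no match needed
  Position 6 ('e'): no match needed
  Position 7 ('c'): no match needed
All 2 characters matched => is a subsequence

1


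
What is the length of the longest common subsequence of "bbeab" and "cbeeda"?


LCS of "bbeab" and "cbeeda"
DP table:
           c    b    e    e    d    a
      0    0    0    0    0    0    0
  b   0    0    1    1    1    1    1
  b   0    0    1    1    1    1    1
  e   0    0    1    2    2    2    2
  a   0    0    1    2    2    2    3
  b   0    0    1    2    2    2    3
LCS length = dp[5][6] = 3

3


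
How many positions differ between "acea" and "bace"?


Comparing "acea" and "bace" position by position:
  Position 0: 'a' vs 'b' => DIFFER
  Position 1: 'c' vs 'a' => DIFFER
  Position 2: 'e' vs 'c' => DIFFER
  Position 3: 'a' vs 'e' => DIFFER
Positions that differ: 4

4


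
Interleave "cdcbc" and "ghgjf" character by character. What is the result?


Interleaving "cdcbc" and "ghgjf":
  Position 0: 'c' from first, 'g' from second => "cg"
  Position 1: 'd' from first, 'h' from second => "dh"
  Position 2: 'c' from first, 'g' from second => "cg"
  Position 3: 'b' from first, 'j' from second => "bj"
  Position 4: 'c' from first, 'f' from second => "cf"
Result: cgdhcgbjcf

cgdhcgbjcf


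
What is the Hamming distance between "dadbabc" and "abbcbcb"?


Comparing "dadbabc" and "abbcbcb" position by position:
  Position 0: 'd' vs 'a' => differ
  Position 1: 'a' vs 'b' => differ
  Position 2: 'd' vs 'b' => differ
  Position 3: 'b' vs 'c' => differ
  Position 4: 'a' vs 'b' => differ
  Position 5: 'b' vs 'c' => differ
  Position 6: 'c' vs 'b' => differ
Total differences (Hamming distance): 7

7


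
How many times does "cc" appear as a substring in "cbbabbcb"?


Searching for "cc" in "cbbabbcb"
Scanning each position:
  Position 0: "cb" => no
  Position 1: "bb" => no
  Position 2: "ba" => no
  Position 3: "ab" => no
  Position 4: "bb" => no
  Position 5: "bc" => no
  Position 6: "cb" => no
Total occurrences: 0

0


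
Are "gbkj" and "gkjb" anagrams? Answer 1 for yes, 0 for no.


Strings: "gbkj", "gkjb"
Sorted first:  bgjk
Sorted second: bgjk
Sorted forms match => anagrams

1


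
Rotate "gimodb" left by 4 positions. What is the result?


Input: "gimodb", rotate left by 4
First 4 characters: "gimo"
Remaining characters: "db"
Concatenate remaining + first: "db" + "gimo" = "dbgimo"

dbgimo


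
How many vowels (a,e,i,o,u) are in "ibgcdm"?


Input: ibgcdm
Checking each character:
  'i' at position 0: vowel (running total: 1)
  'b' at position 1: consonant
  'g' at position 2: consonant
  'c' at position 3: consonant
  'd' at position 4: consonant
  'm' at position 5: consonant
Total vowels: 1

1


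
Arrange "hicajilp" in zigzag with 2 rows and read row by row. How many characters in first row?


Zigzag "hicajilp" into 2 rows:
Placing characters:
  'h' => row 0
  'i' => row 1
  'c' => row 0
  'a' => row 1
  'j' => row 0
  'i' => row 1
  'l' => row 0
  'p' => row 1
Rows:
  Row 0: "hcjl"
  Row 1: "iaip"
First row length: 4

4


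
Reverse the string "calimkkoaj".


Input: calimkkoaj
Reading characters right to left:
  Position 9: 'j'
  Position 8: 'a'
  Position 7: 'o'
  Position 6: 'k'
  Position 5: 'k'
  Position 4: 'm'
  Position 3: 'i'
  Position 2: 'l'
  Position 1: 'a'
  Position 0: 'c'
Reversed: jaokkmilac

jaokkmilac


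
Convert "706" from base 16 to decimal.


Input: "706" in base 16
Positional expansion:
  Digit '7' (value 7) x 16^2 = 1792
  Digit '0' (value 0) x 16^1 = 0
  Digit '6' (value 6) x 16^0 = 6
Sum = 1798

1798


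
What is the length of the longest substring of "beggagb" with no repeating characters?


Input: "beggagb"
Sliding window (track last position of each char):
  Position 0 ('b'): window [0,0] length 1 -- new best
  Position 1 ('e'): window [0,1] length 2 -- new best
  Position 2 ('g'): window [0,2] length 3 -- new best
  Position 3 ('g'): repeat (last at 2), move window start to 3
  Position 3 ('g'): window [3,3] length 1
  Position 4 ('a'): window [3,4] length 2
  Position 5 ('g'): repeat (last at 3), move window start to 4
  Position 5 ('g'): window [4,5] length 2
  Position 6 ('b'): window [4,6] length 3
Longest substring with no repeats: "beg" with length 3

3


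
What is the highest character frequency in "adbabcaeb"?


Input: adbabcaeb
Character counts:
  'a': 3
  'b': 3
  'c': 1
  'd': 1
  'e': 1
Maximum frequency: 3

3


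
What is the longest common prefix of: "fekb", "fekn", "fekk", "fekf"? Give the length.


Words: fekb, fekn, fekk, fekf
  Position 0: all 'f' => match
  Position 1: all 'e' => match
  Position 2: all 'k' => match
  Position 3: ('b', 'n', 'k', 'f') => mismatch, stop
LCP = "fek" (length 3)

3


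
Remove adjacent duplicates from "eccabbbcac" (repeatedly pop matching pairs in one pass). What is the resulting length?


Input: eccabbbcac
Stack-based adjacent duplicate removal:
  Read 'e': push. Stack: e
  Read 'c': push. Stack: ec
  Read 'c': matches stack top 'c' => pop. Stack: e
  Read 'a': push. Stack: ea
  Read 'b': push. Stack: eab
  Read 'b': matches stack top 'b' => pop. Stack: ea
  Read 'b': push. Stack: eab
  Read 'c': push. Stack: eabc
  Read 'a': push. Stack: eabca
  Read 'c': push. Stack: eabcac
Final stack: "eabcac" (length 6)

6


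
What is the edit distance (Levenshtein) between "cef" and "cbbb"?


Computing edit distance: "cef" -> "cbbb"
DP table:
           c    b    b    b
      0    1    2    3    4
  c   1    0    1    2    3
  e   2    1    1    2    3
  f   3    2    2    2    3
Edit distance = dp[3][4] = 3

3


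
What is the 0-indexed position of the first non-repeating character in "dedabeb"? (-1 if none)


Input: dedabeb
Character frequencies:
  'a': 1
  'b': 2
  'd': 2
  'e': 2
Scanning left to right for freq == 1:
  Position 0 ('d'): freq=2, skip
  Position 1 ('e'): freq=2, skip
  Position 2 ('d'): freq=2, skip
  Position 3 ('a'): unique! => answer = 3

3


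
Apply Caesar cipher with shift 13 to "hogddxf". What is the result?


Caesar cipher: shift "hogddxf" by 13
  'h' (pos 7) + 13 = pos 20 = 'u'
  'o' (pos 14) + 13 = pos 1 = 'b'
  'g' (pos 6) + 13 = pos 19 = 't'
  'd' (pos 3) + 13 = pos 16 = 'q'
  'd' (pos 3) + 13 = pos 16 = 'q'
  'x' (pos 23) + 13 = pos 10 = 'k'
  'f' (pos 5) + 13 = pos 18 = 's'
Result: ubtqqks

ubtqqks


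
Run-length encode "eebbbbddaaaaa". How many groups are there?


Input: eebbbbddaaaaa
Scanning for consecutive runs:
  Group 1: 'e' x 2 (positions 0-1)
  Group 2: 'b' x 4 (positions 2-5)
  Group 3: 'd' x 2 (positions 6-7)
  Group 4: 'a' x 5 (positions 8-12)
Total groups: 4

4


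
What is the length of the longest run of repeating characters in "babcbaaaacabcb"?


Input: "babcbaaaacabcb"
Scanning for longest run:
  Position 1 ('a'): new char, reset run to 1
  Position 2 ('b'): new char, reset run to 1
  Position 3 ('c'): new char, reset run to 1
  Position 4 ('b'): new char, reset run to 1
  Position 5 ('a'): new char, reset run to 1
  Position 6 ('a'): continues run of 'a', length=2
  Position 7 ('a'): continues run of 'a', length=3
  Position 8 ('a'): continues run of 'a', length=4
  Position 9 ('c'): new char, reset run to 1
  Position 10 ('a'): new char, reset run to 1
  Position 11 ('b'): new char, reset run to 1
  Position 12 ('c'): new char, reset run to 1
  Position 13 ('b'): new char, reset run to 1
Longest run: 'a' with length 4

4


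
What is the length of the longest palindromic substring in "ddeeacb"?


Input: "ddeeacb"
Checking substrings for palindromes:
  [0:2] "dd" (len 2) => palindrome
  [2:4] "ee" (len 2) => palindrome
Longest palindromic substring: "dd" with length 2

2


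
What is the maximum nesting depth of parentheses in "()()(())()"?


Input: "()()(())()"
Tracking depth:
  Position 0 '(': depth becomes 1
  Position 1 ')': depth becomes 0
  Position 2 '(': depth becomes 1
  Position 3 ')': depth becomes 0
  Position 4 '(': depth becomes 1
  Position 5 '(': depth becomes 2
  Position 6 ')': depth becomes 1
  Position 7 ')': depth becomes 0
  Position 8 '(': depth becomes 1
  Position 9 ')': depth becomes 0
Maximum depth reached: 2

2


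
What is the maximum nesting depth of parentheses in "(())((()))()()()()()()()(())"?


Input: "(())((()))()()()()()()()(())"
Tracking depth:
  Position 0 '(': depth becomes 1
  Position 1 '(': depth becomes 2
  Position 2 ')': depth becomes 1
  Position 3 ')': depth becomes 0
  Position 4 '(': depth becomes 1
  Position 5 '(': depth becomes 2
  Position 6 '(': depth becomes 3
  Position 7 ')': depth becomes 2
  Position 8 ')': depth becomes 1
  Position 9 ')': depth becomes 0
  Position 10 '(': depth becomes 1
  Position 11 ')': depth becomes 0
  Position 12 '(': depth becomes 1
  Position 13 ')': depth becomes 0
  Position 14 '(': depth becomes 1
  Position 15 ')': depth becomes 0
  Position 16 '(': depth becomes 1
  Position 17 ')': depth becomes 0
  Position 18 '(': depth becomes 1
  Position 19 ')': depth becomes 0
  Position 20 '(': depth becomes 1
  Position 21 ')': depth becomes 0
  Position 22 '(': depth becomes 1
  Position 23 ')': depth becomes 0
  Position 24 '(': depth becomes 1
  Position 25 '(': depth becomes 2
  Position 26 ')': depth becomes 1
  Position 27 ')': depth becomes 0
Maximum depth reached: 3

3


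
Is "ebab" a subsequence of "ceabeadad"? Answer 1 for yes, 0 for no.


Check if "ebab" is a subsequence of "ceabeadad"
Greedy scan:
  Position 0 ('c'): no match needed
  Position 1 ('e'): matches sub[0] = 'e'
  Position 2 ('a'): no match needed
  Position 3 ('b'): matches sub[1] = 'b'
  Position 4 ('e'): no match needed
  Position 5 ('a'): matches sub[2] = 'a'
  Position 6 ('d'): no match needed
  Position 7 ('a'): no match needed
  Position 8 ('d'): no match needed
Only matched 3/4 characters => not a subsequence

0


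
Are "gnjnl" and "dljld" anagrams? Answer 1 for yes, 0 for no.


Strings: "gnjnl", "dljld"
Sorted first:  gjlnn
Sorted second: ddjll
Differ at position 0: 'g' vs 'd' => not anagrams

0
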